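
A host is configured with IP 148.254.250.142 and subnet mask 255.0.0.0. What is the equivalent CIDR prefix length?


Binary: 11111111.00000000.00000000.00000000
Count leading 1s
Prefix: /8


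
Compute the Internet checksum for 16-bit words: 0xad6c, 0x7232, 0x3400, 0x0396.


Sum all words (with carry folding):
+ 0xad6c = 0xad6c
+ 0x7232 = 0x1f9f
+ 0x3400 = 0x539f
+ 0x0396 = 0x5735
One's complement: ~0x5735
Checksum = 0xa8ca


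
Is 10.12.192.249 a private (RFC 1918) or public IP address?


RFC 1918 private ranges:
  10.0.0.0/8 (10.0.0.0 - 10.255.255.255)
  172.16.0.0/12 (172.16.0.0 - 172.31.255.255)
  192.168.0.0/16 (192.168.0.0 - 192.168.255.255)
Private (in 10.0.0.0/8)


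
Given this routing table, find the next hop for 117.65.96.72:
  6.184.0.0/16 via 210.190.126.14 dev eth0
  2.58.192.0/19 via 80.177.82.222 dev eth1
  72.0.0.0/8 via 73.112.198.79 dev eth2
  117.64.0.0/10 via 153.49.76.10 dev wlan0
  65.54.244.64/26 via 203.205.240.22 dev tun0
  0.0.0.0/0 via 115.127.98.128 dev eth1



Longest prefix match for 117.65.96.72:
  /16 6.184.0.0: no
  /19 2.58.192.0: no
  /8 72.0.0.0: no
  /10 117.64.0.0: MATCH
  /26 65.54.244.64: no
  /0 0.0.0.0: MATCH
Selected: next-hop 153.49.76.10 via wlan0 (matched /10)


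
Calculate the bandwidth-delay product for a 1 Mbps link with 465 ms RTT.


BDP = bandwidth * RTT
= 1 Mbps * 465 ms
= 1 * 1e6 * 465 / 1000 bits
= 465000 bits
= 58125 bytes
= 56.7627 KB
BDP = 465000 bits (58125 bytes)


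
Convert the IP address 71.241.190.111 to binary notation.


71 = 01000111
241 = 11110001
190 = 10111110
111 = 01101111
Binary: 01000111.11110001.10111110.01101111


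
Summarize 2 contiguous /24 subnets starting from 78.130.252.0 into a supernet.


Original prefix: /24
Number of subnets: 2 = 2^1
New prefix = 24 - 1 = 23
Supernet: 78.130.252.0/23


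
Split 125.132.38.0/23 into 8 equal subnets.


New prefix = 23 + 3 = 26
Each subnet has 64 addresses
  125.132.38.0/26
  125.132.38.64/26
  125.132.38.128/26
  125.132.38.192/26
  125.132.39.0/26
  125.132.39.64/26
  125.132.39.128/26
  125.132.39.192/26
Subnets: 125.132.38.0/26, 125.132.38.64/26, 125.132.38.128/26, 125.132.38.192/26, 125.132.39.0/26, 125.132.39.64/26, 125.132.39.128/26, 125.132.39.192/26


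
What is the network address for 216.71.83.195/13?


IP:   11011000.01000111.01010011.11000011
Mask: 11111111.11111000.00000000.00000000
AND operation:
Net:  11011000.01000000.00000000.00000000
Network: 216.64.0.0/13


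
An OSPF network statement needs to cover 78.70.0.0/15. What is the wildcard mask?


Subnet mask: 255.254.0.0
Wildcard = 255.255.255.255 - subnet mask
255 - 255 = 0
255 - 254 = 1
255 - 0 = 255
255 - 0 = 255
Wildcard: 0.1.255.255


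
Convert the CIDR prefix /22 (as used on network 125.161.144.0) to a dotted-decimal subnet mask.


/22 means 22 network bits, 10 host bits
Binary: 11111111111111111111110000000000
Mask: 255.255.252.0


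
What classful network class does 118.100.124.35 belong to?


First octet: 118
Binary: 01110110
0xxxxxxx -> Class A (1-126)
Class A, default mask 255.0.0.0 (/8)


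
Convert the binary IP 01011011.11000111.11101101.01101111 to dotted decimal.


01011011 = 91
11000111 = 199
11101101 = 237
01101111 = 111
IP: 91.199.237.111


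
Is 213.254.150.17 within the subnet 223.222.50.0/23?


Subnet network: 223.222.50.0
Test IP AND mask: 213.254.150.0
No, 213.254.150.17 is not in 223.222.50.0/23


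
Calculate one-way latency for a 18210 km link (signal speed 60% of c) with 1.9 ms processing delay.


Speed = 0.6 * 3e5 km/s = 180000 km/s
Propagation delay = 18210 / 180000 = 0.1012 s = 101.1667 ms
Processing delay = 1.9 ms
Total one-way latency = 103.0667 ms


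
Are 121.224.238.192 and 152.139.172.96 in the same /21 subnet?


Mask: 255.255.248.0
121.224.238.192 AND mask = 121.224.232.0
152.139.172.96 AND mask = 152.139.168.0
No, different subnets (121.224.232.0 vs 152.139.168.0)


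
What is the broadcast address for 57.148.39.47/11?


Network: 57.128.0.0/11
Host bits = 21
Set all host bits to 1:
Broadcast: 57.159.255.255


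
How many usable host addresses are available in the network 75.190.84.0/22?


Host bits = 32 - 22 = 10
Total addresses = 2^10 = 1024
Usable = total - 2 (network and broadcast)
Usable hosts: 1022


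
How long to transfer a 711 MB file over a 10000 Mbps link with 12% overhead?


Effective throughput = 10000 * (1 - 12/100) = 8800 Mbps
File size in Mb = 711 * 8 = 5688 Mb
Time = 5688 / 8800
Time = 0.6464 seconds


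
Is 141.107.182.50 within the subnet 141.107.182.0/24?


Subnet network: 141.107.182.0
Test IP AND mask: 141.107.182.0
Yes, 141.107.182.50 is in 141.107.182.0/24


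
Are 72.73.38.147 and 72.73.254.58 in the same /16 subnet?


Mask: 255.255.0.0
72.73.38.147 AND mask = 72.73.0.0
72.73.254.58 AND mask = 72.73.0.0
Yes, same subnet (72.73.0.0)


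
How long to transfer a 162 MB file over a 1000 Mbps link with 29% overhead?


Effective throughput = 1000 * (1 - 29/100) = 710 Mbps
File size in Mb = 162 * 8 = 1296 Mb
Time = 1296 / 710
Time = 1.8254 seconds


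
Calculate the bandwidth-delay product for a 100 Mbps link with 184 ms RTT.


BDP = bandwidth * RTT
= 100 Mbps * 184 ms
= 100 * 1e6 * 184 / 1000 bits
= 18400000 bits
= 2300000 bytes
= 2246.0938 KB
BDP = 18400000 bits (2300000 bytes)


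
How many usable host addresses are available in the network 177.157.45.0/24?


Host bits = 32 - 24 = 8
Total addresses = 2^8 = 256
Usable = total - 2 (network and broadcast)
Usable hosts: 254


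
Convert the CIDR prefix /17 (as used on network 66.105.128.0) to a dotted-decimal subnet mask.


/17 means 17 network bits, 15 host bits
Binary: 11111111111111111000000000000000
Mask: 255.255.128.0


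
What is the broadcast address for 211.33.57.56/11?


Network: 211.32.0.0/11
Host bits = 21
Set all host bits to 1:
Broadcast: 211.63.255.255


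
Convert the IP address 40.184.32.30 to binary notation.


40 = 00101000
184 = 10111000
32 = 00100000
30 = 00011110
Binary: 00101000.10111000.00100000.00011110


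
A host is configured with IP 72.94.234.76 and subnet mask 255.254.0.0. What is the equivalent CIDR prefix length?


Binary: 11111111.11111110.00000000.00000000
Count leading 1s
Prefix: /15


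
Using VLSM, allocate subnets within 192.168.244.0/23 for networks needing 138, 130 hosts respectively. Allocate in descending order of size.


138 hosts -> /24 (254 usable): 192.168.244.0/24
130 hosts -> /24 (254 usable): 192.168.245.0/24
Allocation: 192.168.244.0/24 (138 hosts, 254 usable); 192.168.245.0/24 (130 hosts, 254 usable)


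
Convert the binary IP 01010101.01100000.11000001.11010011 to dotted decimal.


01010101 = 85
01100000 = 96
11000001 = 193
11010011 = 211
IP: 85.96.193.211


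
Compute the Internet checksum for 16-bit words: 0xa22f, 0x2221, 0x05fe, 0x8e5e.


Sum all words (with carry folding):
+ 0xa22f = 0xa22f
+ 0x2221 = 0xc450
+ 0x05fe = 0xca4e
+ 0x8e5e = 0x58ad
One's complement: ~0x58ad
Checksum = 0xa752


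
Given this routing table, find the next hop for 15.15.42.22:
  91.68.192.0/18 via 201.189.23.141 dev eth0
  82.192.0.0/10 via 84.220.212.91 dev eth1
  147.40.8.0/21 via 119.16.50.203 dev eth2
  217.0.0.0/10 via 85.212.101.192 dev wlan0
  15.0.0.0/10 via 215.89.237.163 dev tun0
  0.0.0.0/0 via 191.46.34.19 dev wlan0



Longest prefix match for 15.15.42.22:
  /18 91.68.192.0: no
  /10 82.192.0.0: no
  /21 147.40.8.0: no
  /10 217.0.0.0: no
  /10 15.0.0.0: MATCH
  /0 0.0.0.0: MATCH
Selected: next-hop 215.89.237.163 via tun0 (matched /10)


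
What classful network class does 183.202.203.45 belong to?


First octet: 183
Binary: 10110111
10xxxxxx -> Class B (128-191)
Class B, default mask 255.255.0.0 (/16)


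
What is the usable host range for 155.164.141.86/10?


Network: 155.128.0.0
Broadcast: 155.191.255.255
First usable = network + 1
Last usable = broadcast - 1
Range: 155.128.0.1 to 155.191.255.254


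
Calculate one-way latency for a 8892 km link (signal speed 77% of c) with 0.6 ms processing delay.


Speed = 0.77 * 3e5 km/s = 231000 km/s
Propagation delay = 8892 / 231000 = 0.0385 s = 38.4935 ms
Processing delay = 0.6 ms
Total one-way latency = 39.0935 ms


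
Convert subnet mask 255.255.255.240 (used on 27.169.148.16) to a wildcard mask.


Subnet mask: 255.255.255.240
Wildcard = 255.255.255.255 - subnet mask
255 - 255 = 0
255 - 255 = 0
255 - 255 = 0
255 - 240 = 15
Wildcard: 0.0.0.15


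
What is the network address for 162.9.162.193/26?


IP:   10100010.00001001.10100010.11000001
Mask: 11111111.11111111.11111111.11000000
AND operation:
Net:  10100010.00001001.10100010.11000000
Network: 162.9.162.192/26


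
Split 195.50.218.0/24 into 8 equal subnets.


New prefix = 24 + 3 = 27
Each subnet has 32 addresses
  195.50.218.0/27
  195.50.218.32/27
  195.50.218.64/27
  195.50.218.96/27
  195.50.218.128/27
  195.50.218.160/27
  195.50.218.192/27
  195.50.218.224/27
Subnets: 195.50.218.0/27, 195.50.218.32/27, 195.50.218.64/27, 195.50.218.96/27, 195.50.218.128/27, 195.50.218.160/27, 195.50.218.192/27, 195.50.218.224/27


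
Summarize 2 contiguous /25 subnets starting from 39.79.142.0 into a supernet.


Original prefix: /25
Number of subnets: 2 = 2^1
New prefix = 25 - 1 = 24
Supernet: 39.79.142.0/24


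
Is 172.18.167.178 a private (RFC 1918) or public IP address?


RFC 1918 private ranges:
  10.0.0.0/8 (10.0.0.0 - 10.255.255.255)
  172.16.0.0/12 (172.16.0.0 - 172.31.255.255)
  192.168.0.0/16 (192.168.0.0 - 192.168.255.255)
Private (in 172.16.0.0/12)


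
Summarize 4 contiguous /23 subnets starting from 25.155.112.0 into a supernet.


Original prefix: /23
Number of subnets: 4 = 2^2
New prefix = 23 - 2 = 21
Supernet: 25.155.112.0/21


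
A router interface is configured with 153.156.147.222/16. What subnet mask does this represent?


/16 means 16 network bits, 16 host bits
Binary: 11111111111111110000000000000000
Mask: 255.255.0.0


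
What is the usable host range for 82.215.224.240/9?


Network: 82.128.0.0
Broadcast: 82.255.255.255
First usable = network + 1
Last usable = broadcast - 1
Range: 82.128.0.1 to 82.255.255.254


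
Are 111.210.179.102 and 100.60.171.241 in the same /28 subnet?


Mask: 255.255.255.240
111.210.179.102 AND mask = 111.210.179.96
100.60.171.241 AND mask = 100.60.171.240
No, different subnets (111.210.179.96 vs 100.60.171.240)


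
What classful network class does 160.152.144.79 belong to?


First octet: 160
Binary: 10100000
10xxxxxx -> Class B (128-191)
Class B, default mask 255.255.0.0 (/16)


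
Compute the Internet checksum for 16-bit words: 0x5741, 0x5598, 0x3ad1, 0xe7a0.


Sum all words (with carry folding):
+ 0x5741 = 0x5741
+ 0x5598 = 0xacd9
+ 0x3ad1 = 0xe7aa
+ 0xe7a0 = 0xcf4b
One's complement: ~0xcf4b
Checksum = 0x30b4


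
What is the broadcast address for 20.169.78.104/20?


Network: 20.169.64.0/20
Host bits = 12
Set all host bits to 1:
Broadcast: 20.169.79.255


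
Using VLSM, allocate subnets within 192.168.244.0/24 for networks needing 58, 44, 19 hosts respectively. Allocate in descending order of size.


58 hosts -> /26 (62 usable): 192.168.244.0/26
44 hosts -> /26 (62 usable): 192.168.244.64/26
19 hosts -> /27 (30 usable): 192.168.244.128/27
Allocation: 192.168.244.0/26 (58 hosts, 62 usable); 192.168.244.64/26 (44 hosts, 62 usable); 192.168.244.128/27 (19 hosts, 30 usable)


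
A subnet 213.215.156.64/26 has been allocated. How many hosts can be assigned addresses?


Host bits = 32 - 26 = 6
Total addresses = 2^6 = 64
Usable = total - 2 (network and broadcast)
Usable hosts: 62


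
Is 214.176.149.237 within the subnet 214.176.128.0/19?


Subnet network: 214.176.128.0
Test IP AND mask: 214.176.128.0
Yes, 214.176.149.237 is in 214.176.128.0/19


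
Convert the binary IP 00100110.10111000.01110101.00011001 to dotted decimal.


00100110 = 38
10111000 = 184
01110101 = 117
00011001 = 25
IP: 38.184.117.25


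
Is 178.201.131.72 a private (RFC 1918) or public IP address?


RFC 1918 private ranges:
  10.0.0.0/8 (10.0.0.0 - 10.255.255.255)
  172.16.0.0/12 (172.16.0.0 - 172.31.255.255)
  192.168.0.0/16 (192.168.0.0 - 192.168.255.255)
Public (not in any RFC 1918 range)


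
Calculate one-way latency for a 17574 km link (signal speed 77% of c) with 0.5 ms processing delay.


Speed = 0.77 * 3e5 km/s = 231000 km/s
Propagation delay = 17574 / 231000 = 0.0761 s = 76.0779 ms
Processing delay = 0.5 ms
Total one-way latency = 76.5779 ms


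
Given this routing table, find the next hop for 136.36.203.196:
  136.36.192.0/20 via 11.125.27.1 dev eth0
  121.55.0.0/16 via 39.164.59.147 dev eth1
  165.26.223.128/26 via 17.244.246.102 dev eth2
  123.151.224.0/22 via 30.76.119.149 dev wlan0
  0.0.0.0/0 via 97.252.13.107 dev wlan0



Longest prefix match for 136.36.203.196:
  /20 136.36.192.0: MATCH
  /16 121.55.0.0: no
  /26 165.26.223.128: no
  /22 123.151.224.0: no
  /0 0.0.0.0: MATCH
Selected: next-hop 11.125.27.1 via eth0 (matched /20)


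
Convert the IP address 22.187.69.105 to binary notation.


22 = 00010110
187 = 10111011
69 = 01000101
105 = 01101001
Binary: 00010110.10111011.01000101.01101001


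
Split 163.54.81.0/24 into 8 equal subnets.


New prefix = 24 + 3 = 27
Each subnet has 32 addresses
  163.54.81.0/27
  163.54.81.32/27
  163.54.81.64/27
  163.54.81.96/27
  163.54.81.128/27
  163.54.81.160/27
  163.54.81.192/27
  163.54.81.224/27
Subnets: 163.54.81.0/27, 163.54.81.32/27, 163.54.81.64/27, 163.54.81.96/27, 163.54.81.128/27, 163.54.81.160/27, 163.54.81.192/27, 163.54.81.224/27


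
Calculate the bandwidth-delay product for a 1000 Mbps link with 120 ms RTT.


BDP = bandwidth * RTT
= 1000 Mbps * 120 ms
= 1000 * 1e6 * 120 / 1000 bits
= 120000000 bits
= 15000000 bytes
= 14648.4375 KB
BDP = 120000000 bits (15000000 bytes)


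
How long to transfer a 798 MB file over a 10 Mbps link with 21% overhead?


Effective throughput = 10 * (1 - 21/100) = 7.9 Mbps
File size in Mb = 798 * 8 = 6384 Mb
Time = 6384 / 7.9
Time = 808.1013 seconds


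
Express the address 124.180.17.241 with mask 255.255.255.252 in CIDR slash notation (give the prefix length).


Binary: 11111111.11111111.11111111.11111100
Count leading 1s
Prefix: /30


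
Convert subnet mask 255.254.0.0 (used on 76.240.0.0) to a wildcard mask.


Subnet mask: 255.254.0.0
Wildcard = 255.255.255.255 - subnet mask
255 - 255 = 0
255 - 254 = 1
255 - 0 = 255
255 - 0 = 255
Wildcard: 0.1.255.255


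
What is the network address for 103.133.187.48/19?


IP:   01100111.10000101.10111011.00110000
Mask: 11111111.11111111.11100000.00000000
AND operation:
Net:  01100111.10000101.10100000.00000000
Network: 103.133.160.0/19


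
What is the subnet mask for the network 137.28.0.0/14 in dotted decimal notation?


/14 means 14 network bits, 18 host bits
Binary: 11111111111111000000000000000000
Mask: 255.252.0.0


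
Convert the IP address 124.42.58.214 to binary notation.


124 = 01111100
42 = 00101010
58 = 00111010
214 = 11010110
Binary: 01111100.00101010.00111010.11010110


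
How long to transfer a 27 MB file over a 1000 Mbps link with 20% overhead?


Effective throughput = 1000 * (1 - 20/100) = 800 Mbps
File size in Mb = 27 * 8 = 216 Mb
Time = 216 / 800
Time = 0.27 seconds


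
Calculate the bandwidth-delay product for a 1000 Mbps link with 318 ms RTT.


BDP = bandwidth * RTT
= 1000 Mbps * 318 ms
= 1000 * 1e6 * 318 / 1000 bits
= 318000000 bits
= 39750000 bytes
= 38818.3594 KB
BDP = 318000000 bits (39750000 bytes)


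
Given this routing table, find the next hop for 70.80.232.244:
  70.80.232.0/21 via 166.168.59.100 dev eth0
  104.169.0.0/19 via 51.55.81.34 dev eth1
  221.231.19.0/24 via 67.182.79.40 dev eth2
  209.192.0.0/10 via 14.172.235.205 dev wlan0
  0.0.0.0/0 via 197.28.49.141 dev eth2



Longest prefix match for 70.80.232.244:
  /21 70.80.232.0: MATCH
  /19 104.169.0.0: no
  /24 221.231.19.0: no
  /10 209.192.0.0: no
  /0 0.0.0.0: MATCH
Selected: next-hop 166.168.59.100 via eth0 (matched /21)


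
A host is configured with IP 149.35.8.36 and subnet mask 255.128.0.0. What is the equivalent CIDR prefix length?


Binary: 11111111.10000000.00000000.00000000
Count leading 1s
Prefix: /9


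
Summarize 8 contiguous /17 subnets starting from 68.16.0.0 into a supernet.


Original prefix: /17
Number of subnets: 8 = 2^3
New prefix = 17 - 3 = 14
Supernet: 68.16.0.0/14


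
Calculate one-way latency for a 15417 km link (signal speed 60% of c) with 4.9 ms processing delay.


Speed = 0.6 * 3e5 km/s = 180000 km/s
Propagation delay = 15417 / 180000 = 0.0857 s = 85.65 ms
Processing delay = 4.9 ms
Total one-way latency = 90.55 ms


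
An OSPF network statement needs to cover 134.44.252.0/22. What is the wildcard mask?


Subnet mask: 255.255.252.0
Wildcard = 255.255.255.255 - subnet mask
255 - 255 = 0
255 - 255 = 0
255 - 252 = 3
255 - 0 = 255
Wildcard: 0.0.3.255


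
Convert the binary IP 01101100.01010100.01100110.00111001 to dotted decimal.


01101100 = 108
01010100 = 84
01100110 = 102
00111001 = 57
IP: 108.84.102.57


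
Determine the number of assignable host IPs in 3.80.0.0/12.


Host bits = 32 - 12 = 20
Total addresses = 2^20 = 1048576
Usable = total - 2 (network and broadcast)
Usable hosts: 1048574


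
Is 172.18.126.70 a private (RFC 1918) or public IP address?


RFC 1918 private ranges:
  10.0.0.0/8 (10.0.0.0 - 10.255.255.255)
  172.16.0.0/12 (172.16.0.0 - 172.31.255.255)
  192.168.0.0/16 (192.168.0.0 - 192.168.255.255)
Private (in 172.16.0.0/12)


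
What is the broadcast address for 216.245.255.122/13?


Network: 216.240.0.0/13
Host bits = 19
Set all host bits to 1:
Broadcast: 216.247.255.255


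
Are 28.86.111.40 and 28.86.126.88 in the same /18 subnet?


Mask: 255.255.192.0
28.86.111.40 AND mask = 28.86.64.0
28.86.126.88 AND mask = 28.86.64.0
Yes, same subnet (28.86.64.0)


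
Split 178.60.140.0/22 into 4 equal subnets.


New prefix = 22 + 2 = 24
Each subnet has 256 addresses
  178.60.140.0/24
  178.60.141.0/24
  178.60.142.0/24
  178.60.143.0/24
Subnets: 178.60.140.0/24, 178.60.141.0/24, 178.60.142.0/24, 178.60.143.0/24


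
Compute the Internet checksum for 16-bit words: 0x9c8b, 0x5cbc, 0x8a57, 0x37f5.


Sum all words (with carry folding):
+ 0x9c8b = 0x9c8b
+ 0x5cbc = 0xf947
+ 0x8a57 = 0x839f
+ 0x37f5 = 0xbb94
One's complement: ~0xbb94
Checksum = 0x446b


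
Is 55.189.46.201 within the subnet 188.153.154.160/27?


Subnet network: 188.153.154.160
Test IP AND mask: 55.189.46.192
No, 55.189.46.201 is not in 188.153.154.160/27


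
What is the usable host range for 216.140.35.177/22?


Network: 216.140.32.0
Broadcast: 216.140.35.255
First usable = network + 1
Last usable = broadcast - 1
Range: 216.140.32.1 to 216.140.35.254


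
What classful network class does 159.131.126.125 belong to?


First octet: 159
Binary: 10011111
10xxxxxx -> Class B (128-191)
Class B, default mask 255.255.0.0 (/16)


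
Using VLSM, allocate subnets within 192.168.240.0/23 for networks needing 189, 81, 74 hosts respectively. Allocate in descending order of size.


189 hosts -> /24 (254 usable): 192.168.240.0/24
81 hosts -> /25 (126 usable): 192.168.241.0/25
74 hosts -> /25 (126 usable): 192.168.241.128/25
Allocation: 192.168.240.0/24 (189 hosts, 254 usable); 192.168.241.0/25 (81 hosts, 126 usable); 192.168.241.128/25 (74 hosts, 126 usable)


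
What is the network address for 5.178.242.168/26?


IP:   00000101.10110010.11110010.10101000
Mask: 11111111.11111111.11111111.11000000
AND operation:
Net:  00000101.10110010.11110010.10000000
Network: 5.178.242.128/26


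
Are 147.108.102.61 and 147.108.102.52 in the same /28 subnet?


Mask: 255.255.255.240
147.108.102.61 AND mask = 147.108.102.48
147.108.102.52 AND mask = 147.108.102.48
Yes, same subnet (147.108.102.48)


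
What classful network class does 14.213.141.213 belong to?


First octet: 14
Binary: 00001110
0xxxxxxx -> Class A (1-126)
Class A, default mask 255.0.0.0 (/8)


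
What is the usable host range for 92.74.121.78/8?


Network: 92.0.0.0
Broadcast: 92.255.255.255
First usable = network + 1
Last usable = broadcast - 1
Range: 92.0.0.1 to 92.255.255.254


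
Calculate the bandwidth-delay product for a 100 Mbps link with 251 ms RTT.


BDP = bandwidth * RTT
= 100 Mbps * 251 ms
= 100 * 1e6 * 251 / 1000 bits
= 25100000 bits
= 3137500 bytes
= 3063.9648 KB
BDP = 25100000 bits (3137500 bytes)


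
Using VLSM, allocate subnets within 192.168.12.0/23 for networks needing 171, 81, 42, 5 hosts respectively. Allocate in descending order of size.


171 hosts -> /24 (254 usable): 192.168.12.0/24
81 hosts -> /25 (126 usable): 192.168.13.0/25
42 hosts -> /26 (62 usable): 192.168.13.128/26
5 hosts -> /29 (6 usable): 192.168.13.192/29
Allocation: 192.168.12.0/24 (171 hosts, 254 usable); 192.168.13.0/25 (81 hosts, 126 usable); 192.168.13.128/26 (42 hosts, 62 usable); 192.168.13.192/29 (5 hosts, 6 usable)


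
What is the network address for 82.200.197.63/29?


IP:   01010010.11001000.11000101.00111111
Mask: 11111111.11111111.11111111.11111000
AND operation:
Net:  01010010.11001000.11000101.00111000
Network: 82.200.197.56/29


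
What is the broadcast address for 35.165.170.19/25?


Network: 35.165.170.0/25
Host bits = 7
Set all host bits to 1:
Broadcast: 35.165.170.127


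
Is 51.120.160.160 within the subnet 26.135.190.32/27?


Subnet network: 26.135.190.32
Test IP AND mask: 51.120.160.160
No, 51.120.160.160 is not in 26.135.190.32/27


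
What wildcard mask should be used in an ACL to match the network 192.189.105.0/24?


Subnet mask: 255.255.255.0
Wildcard = 255.255.255.255 - subnet mask
255 - 255 = 0
255 - 255 = 0
255 - 255 = 0
255 - 0 = 255
Wildcard: 0.0.0.255


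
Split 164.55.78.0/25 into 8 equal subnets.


New prefix = 25 + 3 = 28
Each subnet has 16 addresses
  164.55.78.0/28
  164.55.78.16/28
  164.55.78.32/28
  164.55.78.48/28
  164.55.78.64/28
  164.55.78.80/28
  164.55.78.96/28
  164.55.78.112/28
Subnets: 164.55.78.0/28, 164.55.78.16/28, 164.55.78.32/28, 164.55.78.48/28, 164.55.78.64/28, 164.55.78.80/28, 164.55.78.96/28, 164.55.78.112/28


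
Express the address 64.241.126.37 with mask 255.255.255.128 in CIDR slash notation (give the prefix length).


Binary: 11111111.11111111.11111111.10000000
Count leading 1s
Prefix: /25


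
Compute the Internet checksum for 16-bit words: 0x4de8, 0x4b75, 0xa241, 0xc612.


Sum all words (with carry folding):
+ 0x4de8 = 0x4de8
+ 0x4b75 = 0x995d
+ 0xa241 = 0x3b9f
+ 0xc612 = 0x01b2
One's complement: ~0x01b2
Checksum = 0xfe4d


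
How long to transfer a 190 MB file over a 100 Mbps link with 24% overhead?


Effective throughput = 100 * (1 - 24/100) = 76 Mbps
File size in Mb = 190 * 8 = 1520 Mb
Time = 1520 / 76
Time = 20 seconds


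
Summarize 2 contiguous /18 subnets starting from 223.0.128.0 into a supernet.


Original prefix: /18
Number of subnets: 2 = 2^1
New prefix = 18 - 1 = 17
Supernet: 223.0.128.0/17


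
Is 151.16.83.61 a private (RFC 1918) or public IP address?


RFC 1918 private ranges:
  10.0.0.0/8 (10.0.0.0 - 10.255.255.255)
  172.16.0.0/12 (172.16.0.0 - 172.31.255.255)
  192.168.0.0/16 (192.168.0.0 - 192.168.255.255)
Public (not in any RFC 1918 range)


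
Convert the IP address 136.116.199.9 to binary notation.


136 = 10001000
116 = 01110100
199 = 11000111
9 = 00001001
Binary: 10001000.01110100.11000111.00001001


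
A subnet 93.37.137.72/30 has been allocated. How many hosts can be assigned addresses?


Host bits = 32 - 30 = 2
Total addresses = 2^2 = 4
Usable = total - 2 (network and broadcast)
Usable hosts: 2


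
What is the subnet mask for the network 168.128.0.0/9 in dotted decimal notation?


/9 means 9 network bits, 23 host bits
Binary: 11111111100000000000000000000000
Mask: 255.128.0.0


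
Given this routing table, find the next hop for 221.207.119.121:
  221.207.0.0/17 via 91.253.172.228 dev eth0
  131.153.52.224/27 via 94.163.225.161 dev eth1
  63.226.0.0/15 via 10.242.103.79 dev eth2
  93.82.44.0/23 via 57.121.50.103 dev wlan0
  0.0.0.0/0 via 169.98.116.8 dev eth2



Longest prefix match for 221.207.119.121:
  /17 221.207.0.0: MATCH
  /27 131.153.52.224: no
  /15 63.226.0.0: no
  /23 93.82.44.0: no
  /0 0.0.0.0: MATCH
Selected: next-hop 91.253.172.228 via eth0 (matched /17)


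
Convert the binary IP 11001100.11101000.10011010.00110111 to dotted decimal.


11001100 = 204
11101000 = 232
10011010 = 154
00110111 = 55
IP: 204.232.154.55


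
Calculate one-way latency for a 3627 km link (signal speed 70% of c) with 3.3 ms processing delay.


Speed = 0.7 * 3e5 km/s = 210000 km/s
Propagation delay = 3627 / 210000 = 0.0173 s = 17.2714 ms
Processing delay = 3.3 ms
Total one-way latency = 20.5714 ms


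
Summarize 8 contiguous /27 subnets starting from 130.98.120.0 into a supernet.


Original prefix: /27
Number of subnets: 8 = 2^3
New prefix = 27 - 3 = 24
Supernet: 130.98.120.0/24


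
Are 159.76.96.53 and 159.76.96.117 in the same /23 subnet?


Mask: 255.255.254.0
159.76.96.53 AND mask = 159.76.96.0
159.76.96.117 AND mask = 159.76.96.0
Yes, same subnet (159.76.96.0)


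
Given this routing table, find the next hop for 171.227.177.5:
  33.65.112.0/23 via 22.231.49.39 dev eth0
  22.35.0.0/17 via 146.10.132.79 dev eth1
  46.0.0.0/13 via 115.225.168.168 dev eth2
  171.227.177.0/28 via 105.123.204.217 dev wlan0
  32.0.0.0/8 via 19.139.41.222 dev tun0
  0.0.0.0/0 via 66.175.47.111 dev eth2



Longest prefix match for 171.227.177.5:
  /23 33.65.112.0: no
  /17 22.35.0.0: no
  /13 46.0.0.0: no
  /28 171.227.177.0: MATCH
  /8 32.0.0.0: no
  /0 0.0.0.0: MATCH
Selected: next-hop 105.123.204.217 via wlan0 (matched /28)


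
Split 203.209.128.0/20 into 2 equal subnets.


New prefix = 20 + 1 = 21
Each subnet has 2048 addresses
  203.209.128.0/21
  203.209.136.0/21
Subnets: 203.209.128.0/21, 203.209.136.0/21


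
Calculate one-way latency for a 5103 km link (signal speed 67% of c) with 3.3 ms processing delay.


Speed = 0.67 * 3e5 km/s = 201000 km/s
Propagation delay = 5103 / 201000 = 0.0254 s = 25.3881 ms
Processing delay = 3.3 ms
Total one-way latency = 28.6881 ms


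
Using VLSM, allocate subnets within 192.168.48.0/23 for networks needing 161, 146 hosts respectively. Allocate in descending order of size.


161 hosts -> /24 (254 usable): 192.168.48.0/24
146 hosts -> /24 (254 usable): 192.168.49.0/24
Allocation: 192.168.48.0/24 (161 hosts, 254 usable); 192.168.49.0/24 (146 hosts, 254 usable)


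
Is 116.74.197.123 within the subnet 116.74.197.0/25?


Subnet network: 116.74.197.0
Test IP AND mask: 116.74.197.0
Yes, 116.74.197.123 is in 116.74.197.0/25


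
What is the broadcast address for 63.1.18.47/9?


Network: 63.0.0.0/9
Host bits = 23
Set all host bits to 1:
Broadcast: 63.127.255.255


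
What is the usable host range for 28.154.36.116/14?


Network: 28.152.0.0
Broadcast: 28.155.255.255
First usable = network + 1
Last usable = broadcast - 1
Range: 28.152.0.1 to 28.155.255.254


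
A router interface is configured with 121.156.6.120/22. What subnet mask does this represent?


/22 means 22 network bits, 10 host bits
Binary: 11111111111111111111110000000000
Mask: 255.255.252.0


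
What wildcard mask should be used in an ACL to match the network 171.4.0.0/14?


Subnet mask: 255.252.0.0
Wildcard = 255.255.255.255 - subnet mask
255 - 255 = 0
255 - 252 = 3
255 - 0 = 255
255 - 0 = 255
Wildcard: 0.3.255.255


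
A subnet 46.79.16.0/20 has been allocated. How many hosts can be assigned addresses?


Host bits = 32 - 20 = 12
Total addresses = 2^12 = 4096
Usable = total - 2 (network and broadcast)
Usable hosts: 4094


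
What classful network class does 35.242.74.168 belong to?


First octet: 35
Binary: 00100011
0xxxxxxx -> Class A (1-126)
Class A, default mask 255.0.0.0 (/8)


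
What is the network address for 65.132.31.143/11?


IP:   01000001.10000100.00011111.10001111
Mask: 11111111.11100000.00000000.00000000
AND operation:
Net:  01000001.10000000.00000000.00000000
Network: 65.128.0.0/11


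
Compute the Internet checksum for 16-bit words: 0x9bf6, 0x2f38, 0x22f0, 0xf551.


Sum all words (with carry folding):
+ 0x9bf6 = 0x9bf6
+ 0x2f38 = 0xcb2e
+ 0x22f0 = 0xee1e
+ 0xf551 = 0xe370
One's complement: ~0xe370
Checksum = 0x1c8f


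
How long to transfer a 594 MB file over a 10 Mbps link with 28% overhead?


Effective throughput = 10 * (1 - 28/100) = 7.2 Mbps
File size in Mb = 594 * 8 = 4752 Mb
Time = 4752 / 7.2
Time = 660.0 seconds


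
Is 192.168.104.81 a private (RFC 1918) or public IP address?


RFC 1918 private ranges:
  10.0.0.0/8 (10.0.0.0 - 10.255.255.255)
  172.16.0.0/12 (172.16.0.0 - 172.31.255.255)
  192.168.0.0/16 (192.168.0.0 - 192.168.255.255)
Private (in 192.168.0.0/16)


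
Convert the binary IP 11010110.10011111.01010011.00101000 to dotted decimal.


11010110 = 214
10011111 = 159
01010011 = 83
00101000 = 40
IP: 214.159.83.40


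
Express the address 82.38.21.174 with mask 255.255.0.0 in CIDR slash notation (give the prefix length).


Binary: 11111111.11111111.00000000.00000000
Count leading 1s
Prefix: /16


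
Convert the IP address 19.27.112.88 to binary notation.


19 = 00010011
27 = 00011011
112 = 01110000
88 = 01011000
Binary: 00010011.00011011.01110000.01011000


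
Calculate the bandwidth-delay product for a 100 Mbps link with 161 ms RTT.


BDP = bandwidth * RTT
= 100 Mbps * 161 ms
= 100 * 1e6 * 161 / 1000 bits
= 16100000 bits
= 2012500 bytes
= 1965.332 KB
BDP = 16100000 bits (2012500 bytes)


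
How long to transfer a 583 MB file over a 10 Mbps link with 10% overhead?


Effective throughput = 10 * (1 - 10/100) = 9 Mbps
File size in Mb = 583 * 8 = 4664 Mb
Time = 4664 / 9
Time = 518.2222 seconds


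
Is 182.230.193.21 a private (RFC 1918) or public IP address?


RFC 1918 private ranges:
  10.0.0.0/8 (10.0.0.0 - 10.255.255.255)
  172.16.0.0/12 (172.16.0.0 - 172.31.255.255)
  192.168.0.0/16 (192.168.0.0 - 192.168.255.255)
Public (not in any RFC 1918 range)


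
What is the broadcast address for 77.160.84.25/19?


Network: 77.160.64.0/19
Host bits = 13
Set all host bits to 1:
Broadcast: 77.160.95.255


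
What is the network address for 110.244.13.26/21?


IP:   01101110.11110100.00001101.00011010
Mask: 11111111.11111111.11111000.00000000
AND operation:
Net:  01101110.11110100.00001000.00000000
Network: 110.244.8.0/21


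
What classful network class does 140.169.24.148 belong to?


First octet: 140
Binary: 10001100
10xxxxxx -> Class B (128-191)
Class B, default mask 255.255.0.0 (/16)


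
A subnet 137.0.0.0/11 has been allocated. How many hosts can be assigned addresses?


Host bits = 32 - 11 = 21
Total addresses = 2^21 = 2097152
Usable = total - 2 (network and broadcast)
Usable hosts: 2097150


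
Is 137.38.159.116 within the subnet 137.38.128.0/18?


Subnet network: 137.38.128.0
Test IP AND mask: 137.38.128.0
Yes, 137.38.159.116 is in 137.38.128.0/18


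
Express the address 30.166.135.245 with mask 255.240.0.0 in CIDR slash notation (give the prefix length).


Binary: 11111111.11110000.00000000.00000000
Count leading 1s
Prefix: /12


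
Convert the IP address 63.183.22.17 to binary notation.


63 = 00111111
183 = 10110111
22 = 00010110
17 = 00010001
Binary: 00111111.10110111.00010110.00010001


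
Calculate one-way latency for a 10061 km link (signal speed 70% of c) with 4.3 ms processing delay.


Speed = 0.7 * 3e5 km/s = 210000 km/s
Propagation delay = 10061 / 210000 = 0.0479 s = 47.9095 ms
Processing delay = 4.3 ms
Total one-way latency = 52.2095 ms


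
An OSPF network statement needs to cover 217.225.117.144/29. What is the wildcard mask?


Subnet mask: 255.255.255.248
Wildcard = 255.255.255.255 - subnet mask
255 - 255 = 0
255 - 255 = 0
255 - 255 = 0
255 - 248 = 7
Wildcard: 0.0.0.7


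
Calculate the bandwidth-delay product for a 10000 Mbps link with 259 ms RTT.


BDP = bandwidth * RTT
= 10000 Mbps * 259 ms
= 10000 * 1e6 * 259 / 1000 bits
= 2590000000 bits
= 323750000 bytes
= 316162.1094 KB
BDP = 2590000000 bits (323750000 bytes)


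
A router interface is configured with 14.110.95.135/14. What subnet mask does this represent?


/14 means 14 network bits, 18 host bits
Binary: 11111111111111000000000000000000
Mask: 255.252.0.0


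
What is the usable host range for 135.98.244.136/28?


Network: 135.98.244.128
Broadcast: 135.98.244.143
First usable = network + 1
Last usable = broadcast - 1
Range: 135.98.244.129 to 135.98.244.142


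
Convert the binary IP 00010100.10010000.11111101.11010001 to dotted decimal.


00010100 = 20
10010000 = 144
11111101 = 253
11010001 = 209
IP: 20.144.253.209


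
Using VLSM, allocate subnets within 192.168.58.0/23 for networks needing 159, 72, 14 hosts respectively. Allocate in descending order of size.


159 hosts -> /24 (254 usable): 192.168.58.0/24
72 hosts -> /25 (126 usable): 192.168.59.0/25
14 hosts -> /28 (14 usable): 192.168.59.128/28
Allocation: 192.168.58.0/24 (159 hosts, 254 usable); 192.168.59.0/25 (72 hosts, 126 usable); 192.168.59.128/28 (14 hosts, 14 usable)


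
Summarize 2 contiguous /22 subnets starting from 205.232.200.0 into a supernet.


Original prefix: /22
Number of subnets: 2 = 2^1
New prefix = 22 - 1 = 21
Supernet: 205.232.200.0/21


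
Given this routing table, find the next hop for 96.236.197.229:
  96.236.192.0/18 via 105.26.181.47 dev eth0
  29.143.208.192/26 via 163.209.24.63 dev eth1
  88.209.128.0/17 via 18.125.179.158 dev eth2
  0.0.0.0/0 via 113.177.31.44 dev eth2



Longest prefix match for 96.236.197.229:
  /18 96.236.192.0: MATCH
  /26 29.143.208.192: no
  /17 88.209.128.0: no
  /0 0.0.0.0: MATCH
Selected: next-hop 105.26.181.47 via eth0 (matched /18)


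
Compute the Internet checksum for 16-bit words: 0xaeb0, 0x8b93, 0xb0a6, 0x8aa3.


Sum all words (with carry folding):
+ 0xaeb0 = 0xaeb0
+ 0x8b93 = 0x3a44
+ 0xb0a6 = 0xeaea
+ 0x8aa3 = 0x758e
One's complement: ~0x758e
Checksum = 0x8a71


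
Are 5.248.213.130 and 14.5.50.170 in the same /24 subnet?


Mask: 255.255.255.0
5.248.213.130 AND mask = 5.248.213.0
14.5.50.170 AND mask = 14.5.50.0
No, different subnets (5.248.213.0 vs 14.5.50.0)


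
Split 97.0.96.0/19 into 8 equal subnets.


New prefix = 19 + 3 = 22
Each subnet has 1024 addresses
  97.0.96.0/22
  97.0.100.0/22
  97.0.104.0/22
  97.0.108.0/22
  97.0.112.0/22
  97.0.116.0/22
  97.0.120.0/22
  97.0.124.0/22
Subnets: 97.0.96.0/22, 97.0.100.0/22, 97.0.104.0/22, 97.0.108.0/22, 97.0.112.0/22, 97.0.116.0/22, 97.0.120.0/22, 97.0.124.0/22


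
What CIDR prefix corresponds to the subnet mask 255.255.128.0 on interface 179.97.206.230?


Binary: 11111111.11111111.10000000.00000000
Count leading 1s
Prefix: /17


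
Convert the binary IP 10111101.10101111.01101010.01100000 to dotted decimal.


10111101 = 189
10101111 = 175
01101010 = 106
01100000 = 96
IP: 189.175.106.96


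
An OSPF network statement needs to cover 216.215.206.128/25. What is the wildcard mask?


Subnet mask: 255.255.255.128
Wildcard = 255.255.255.255 - subnet mask
255 - 255 = 0
255 - 255 = 0
255 - 255 = 0
255 - 128 = 127
Wildcard: 0.0.0.127


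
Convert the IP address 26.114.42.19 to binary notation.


26 = 00011010
114 = 01110010
42 = 00101010
19 = 00010011
Binary: 00011010.01110010.00101010.00010011


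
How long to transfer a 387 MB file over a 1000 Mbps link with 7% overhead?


Effective throughput = 1000 * (1 - 7/100) = 930.0 Mbps
File size in Mb = 387 * 8 = 3096 Mb
Time = 3096 / 930.0
Time = 3.329 seconds


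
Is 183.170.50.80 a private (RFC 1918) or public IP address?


RFC 1918 private ranges:
  10.0.0.0/8 (10.0.0.0 - 10.255.255.255)
  172.16.0.0/12 (172.16.0.0 - 172.31.255.255)
  192.168.0.0/16 (192.168.0.0 - 192.168.255.255)
Public (not in any RFC 1918 range)


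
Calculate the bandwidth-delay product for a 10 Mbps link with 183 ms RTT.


BDP = bandwidth * RTT
= 10 Mbps * 183 ms
= 10 * 1e6 * 183 / 1000 bits
= 1830000 bits
= 228750 bytes
= 223.3887 KB
BDP = 1830000 bits (228750 bytes)


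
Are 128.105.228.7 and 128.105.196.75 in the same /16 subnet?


Mask: 255.255.0.0
128.105.228.7 AND mask = 128.105.0.0
128.105.196.75 AND mask = 128.105.0.0
Yes, same subnet (128.105.0.0)


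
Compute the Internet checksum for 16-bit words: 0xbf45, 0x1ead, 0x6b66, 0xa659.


Sum all words (with carry folding):
+ 0xbf45 = 0xbf45
+ 0x1ead = 0xddf2
+ 0x6b66 = 0x4959
+ 0xa659 = 0xefb2
One's complement: ~0xefb2
Checksum = 0x104d


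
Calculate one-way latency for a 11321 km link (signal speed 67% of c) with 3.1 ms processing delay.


Speed = 0.67 * 3e5 km/s = 201000 km/s
Propagation delay = 11321 / 201000 = 0.0563 s = 56.3234 ms
Processing delay = 3.1 ms
Total one-way latency = 59.4234 ms


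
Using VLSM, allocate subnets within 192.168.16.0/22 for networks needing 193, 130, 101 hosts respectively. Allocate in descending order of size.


193 hosts -> /24 (254 usable): 192.168.16.0/24
130 hosts -> /24 (254 usable): 192.168.17.0/24
101 hosts -> /25 (126 usable): 192.168.18.0/25
Allocation: 192.168.16.0/24 (193 hosts, 254 usable); 192.168.17.0/24 (130 hosts, 254 usable); 192.168.18.0/25 (101 hosts, 126 usable)


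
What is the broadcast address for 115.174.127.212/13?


Network: 115.168.0.0/13
Host bits = 19
Set all host bits to 1:
Broadcast: 115.175.255.255


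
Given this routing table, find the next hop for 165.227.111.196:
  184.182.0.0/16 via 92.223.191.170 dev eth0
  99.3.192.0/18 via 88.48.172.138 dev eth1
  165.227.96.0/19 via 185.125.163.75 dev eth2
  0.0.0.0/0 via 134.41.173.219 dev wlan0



Longest prefix match for 165.227.111.196:
  /16 184.182.0.0: no
  /18 99.3.192.0: no
  /19 165.227.96.0: MATCH
  /0 0.0.0.0: MATCH
Selected: next-hop 185.125.163.75 via eth2 (matched /19)


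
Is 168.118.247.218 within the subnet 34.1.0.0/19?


Subnet network: 34.1.0.0
Test IP AND mask: 168.118.224.0
No, 168.118.247.218 is not in 34.1.0.0/19


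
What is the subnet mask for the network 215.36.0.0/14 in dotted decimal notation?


/14 means 14 network bits, 18 host bits
Binary: 11111111111111000000000000000000
Mask: 255.252.0.0


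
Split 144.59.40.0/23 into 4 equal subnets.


New prefix = 23 + 2 = 25
Each subnet has 128 addresses
  144.59.40.0/25
  144.59.40.128/25
  144.59.41.0/25
  144.59.41.128/25
Subnets: 144.59.40.0/25, 144.59.40.128/25, 144.59.41.0/25, 144.59.41.128/25


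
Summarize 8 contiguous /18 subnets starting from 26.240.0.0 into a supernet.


Original prefix: /18
Number of subnets: 8 = 2^3
New prefix = 18 - 3 = 15
Supernet: 26.240.0.0/15


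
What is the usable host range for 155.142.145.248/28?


Network: 155.142.145.240
Broadcast: 155.142.145.255
First usable = network + 1
Last usable = broadcast - 1
Range: 155.142.145.241 to 155.142.145.254


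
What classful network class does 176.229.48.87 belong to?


First octet: 176
Binary: 10110000
10xxxxxx -> Class B (128-191)
Class B, default mask 255.255.0.0 (/16)


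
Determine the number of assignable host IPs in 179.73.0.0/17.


Host bits = 32 - 17 = 15
Total addresses = 2^15 = 32768
Usable = total - 2 (network and broadcast)
Usable hosts: 32766


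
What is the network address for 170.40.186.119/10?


IP:   10101010.00101000.10111010.01110111
Mask: 11111111.11000000.00000000.00000000
AND operation:
Net:  10101010.00000000.00000000.00000000
Network: 170.0.0.0/10


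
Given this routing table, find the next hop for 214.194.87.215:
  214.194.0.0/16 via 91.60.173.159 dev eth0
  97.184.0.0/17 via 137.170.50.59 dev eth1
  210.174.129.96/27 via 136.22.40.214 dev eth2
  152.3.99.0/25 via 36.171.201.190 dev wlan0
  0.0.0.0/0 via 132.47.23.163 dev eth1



Longest prefix match for 214.194.87.215:
  /16 214.194.0.0: MATCH
  /17 97.184.0.0: no
  /27 210.174.129.96: no
  /25 152.3.99.0: no
  /0 0.0.0.0: MATCH
Selected: next-hop 91.60.173.159 via eth0 (matched /16)
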